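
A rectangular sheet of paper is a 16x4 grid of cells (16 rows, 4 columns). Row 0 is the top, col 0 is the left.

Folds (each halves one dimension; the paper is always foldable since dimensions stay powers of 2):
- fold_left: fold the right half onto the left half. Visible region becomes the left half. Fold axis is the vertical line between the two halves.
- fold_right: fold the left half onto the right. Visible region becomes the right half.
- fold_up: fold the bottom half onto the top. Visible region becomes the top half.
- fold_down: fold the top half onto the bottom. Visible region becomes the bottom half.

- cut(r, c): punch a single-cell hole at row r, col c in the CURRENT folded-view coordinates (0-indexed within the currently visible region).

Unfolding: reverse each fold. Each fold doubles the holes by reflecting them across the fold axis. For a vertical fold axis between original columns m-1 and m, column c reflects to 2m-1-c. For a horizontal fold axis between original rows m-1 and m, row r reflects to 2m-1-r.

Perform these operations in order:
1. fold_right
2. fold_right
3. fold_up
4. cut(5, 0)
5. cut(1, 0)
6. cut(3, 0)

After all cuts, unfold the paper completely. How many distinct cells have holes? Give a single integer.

Answer: 24

Derivation:
Op 1 fold_right: fold axis v@2; visible region now rows[0,16) x cols[2,4) = 16x2
Op 2 fold_right: fold axis v@3; visible region now rows[0,16) x cols[3,4) = 16x1
Op 3 fold_up: fold axis h@8; visible region now rows[0,8) x cols[3,4) = 8x1
Op 4 cut(5, 0): punch at orig (5,3); cuts so far [(5, 3)]; region rows[0,8) x cols[3,4) = 8x1
Op 5 cut(1, 0): punch at orig (1,3); cuts so far [(1, 3), (5, 3)]; region rows[0,8) x cols[3,4) = 8x1
Op 6 cut(3, 0): punch at orig (3,3); cuts so far [(1, 3), (3, 3), (5, 3)]; region rows[0,8) x cols[3,4) = 8x1
Unfold 1 (reflect across h@8): 6 holes -> [(1, 3), (3, 3), (5, 3), (10, 3), (12, 3), (14, 3)]
Unfold 2 (reflect across v@3): 12 holes -> [(1, 2), (1, 3), (3, 2), (3, 3), (5, 2), (5, 3), (10, 2), (10, 3), (12, 2), (12, 3), (14, 2), (14, 3)]
Unfold 3 (reflect across v@2): 24 holes -> [(1, 0), (1, 1), (1, 2), (1, 3), (3, 0), (3, 1), (3, 2), (3, 3), (5, 0), (5, 1), (5, 2), (5, 3), (10, 0), (10, 1), (10, 2), (10, 3), (12, 0), (12, 1), (12, 2), (12, 3), (14, 0), (14, 1), (14, 2), (14, 3)]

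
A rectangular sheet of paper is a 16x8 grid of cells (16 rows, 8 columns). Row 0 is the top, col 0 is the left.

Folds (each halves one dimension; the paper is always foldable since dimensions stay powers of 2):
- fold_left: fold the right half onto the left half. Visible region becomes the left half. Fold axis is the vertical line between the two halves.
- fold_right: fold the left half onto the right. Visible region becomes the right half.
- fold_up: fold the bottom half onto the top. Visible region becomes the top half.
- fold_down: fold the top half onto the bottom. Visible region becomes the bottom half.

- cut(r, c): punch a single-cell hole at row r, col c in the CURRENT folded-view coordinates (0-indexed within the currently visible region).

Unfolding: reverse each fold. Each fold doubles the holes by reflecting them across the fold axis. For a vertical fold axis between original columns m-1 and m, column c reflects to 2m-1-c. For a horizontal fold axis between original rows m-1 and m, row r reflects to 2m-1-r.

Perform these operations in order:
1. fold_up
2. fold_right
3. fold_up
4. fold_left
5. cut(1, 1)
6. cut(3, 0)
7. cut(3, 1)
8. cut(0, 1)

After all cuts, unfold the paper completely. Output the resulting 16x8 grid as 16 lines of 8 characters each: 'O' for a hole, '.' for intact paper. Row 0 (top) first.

Answer: .OO..OO.
.OO..OO.
........
OOOOOOOO
OOOOOOOO
........
.OO..OO.
.OO..OO.
.OO..OO.
.OO..OO.
........
OOOOOOOO
OOOOOOOO
........
.OO..OO.
.OO..OO.

Derivation:
Op 1 fold_up: fold axis h@8; visible region now rows[0,8) x cols[0,8) = 8x8
Op 2 fold_right: fold axis v@4; visible region now rows[0,8) x cols[4,8) = 8x4
Op 3 fold_up: fold axis h@4; visible region now rows[0,4) x cols[4,8) = 4x4
Op 4 fold_left: fold axis v@6; visible region now rows[0,4) x cols[4,6) = 4x2
Op 5 cut(1, 1): punch at orig (1,5); cuts so far [(1, 5)]; region rows[0,4) x cols[4,6) = 4x2
Op 6 cut(3, 0): punch at orig (3,4); cuts so far [(1, 5), (3, 4)]; region rows[0,4) x cols[4,6) = 4x2
Op 7 cut(3, 1): punch at orig (3,5); cuts so far [(1, 5), (3, 4), (3, 5)]; region rows[0,4) x cols[4,6) = 4x2
Op 8 cut(0, 1): punch at orig (0,5); cuts so far [(0, 5), (1, 5), (3, 4), (3, 5)]; region rows[0,4) x cols[4,6) = 4x2
Unfold 1 (reflect across v@6): 8 holes -> [(0, 5), (0, 6), (1, 5), (1, 6), (3, 4), (3, 5), (3, 6), (3, 7)]
Unfold 2 (reflect across h@4): 16 holes -> [(0, 5), (0, 6), (1, 5), (1, 6), (3, 4), (3, 5), (3, 6), (3, 7), (4, 4), (4, 5), (4, 6), (4, 7), (6, 5), (6, 6), (7, 5), (7, 6)]
Unfold 3 (reflect across v@4): 32 holes -> [(0, 1), (0, 2), (0, 5), (0, 6), (1, 1), (1, 2), (1, 5), (1, 6), (3, 0), (3, 1), (3, 2), (3, 3), (3, 4), (3, 5), (3, 6), (3, 7), (4, 0), (4, 1), (4, 2), (4, 3), (4, 4), (4, 5), (4, 6), (4, 7), (6, 1), (6, 2), (6, 5), (6, 6), (7, 1), (7, 2), (7, 5), (7, 6)]
Unfold 4 (reflect across h@8): 64 holes -> [(0, 1), (0, 2), (0, 5), (0, 6), (1, 1), (1, 2), (1, 5), (1, 6), (3, 0), (3, 1), (3, 2), (3, 3), (3, 4), (3, 5), (3, 6), (3, 7), (4, 0), (4, 1), (4, 2), (4, 3), (4, 4), (4, 5), (4, 6), (4, 7), (6, 1), (6, 2), (6, 5), (6, 6), (7, 1), (7, 2), (7, 5), (7, 6), (8, 1), (8, 2), (8, 5), (8, 6), (9, 1), (9, 2), (9, 5), (9, 6), (11, 0), (11, 1), (11, 2), (11, 3), (11, 4), (11, 5), (11, 6), (11, 7), (12, 0), (12, 1), (12, 2), (12, 3), (12, 4), (12, 5), (12, 6), (12, 7), (14, 1), (14, 2), (14, 5), (14, 6), (15, 1), (15, 2), (15, 5), (15, 6)]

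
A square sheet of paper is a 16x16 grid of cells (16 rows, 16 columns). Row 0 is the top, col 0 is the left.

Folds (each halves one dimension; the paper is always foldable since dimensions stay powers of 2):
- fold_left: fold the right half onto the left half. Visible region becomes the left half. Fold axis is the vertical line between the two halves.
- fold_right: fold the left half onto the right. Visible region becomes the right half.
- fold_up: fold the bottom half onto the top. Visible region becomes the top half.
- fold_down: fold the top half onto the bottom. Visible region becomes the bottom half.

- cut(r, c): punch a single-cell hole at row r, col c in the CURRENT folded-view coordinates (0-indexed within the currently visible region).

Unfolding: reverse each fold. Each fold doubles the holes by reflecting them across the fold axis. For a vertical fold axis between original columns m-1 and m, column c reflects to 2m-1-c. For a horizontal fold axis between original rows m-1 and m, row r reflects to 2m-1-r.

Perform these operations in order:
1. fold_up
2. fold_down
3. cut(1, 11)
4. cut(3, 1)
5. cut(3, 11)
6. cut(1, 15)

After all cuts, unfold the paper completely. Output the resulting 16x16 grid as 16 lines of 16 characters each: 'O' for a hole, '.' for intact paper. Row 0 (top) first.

Op 1 fold_up: fold axis h@8; visible region now rows[0,8) x cols[0,16) = 8x16
Op 2 fold_down: fold axis h@4; visible region now rows[4,8) x cols[0,16) = 4x16
Op 3 cut(1, 11): punch at orig (5,11); cuts so far [(5, 11)]; region rows[4,8) x cols[0,16) = 4x16
Op 4 cut(3, 1): punch at orig (7,1); cuts so far [(5, 11), (7, 1)]; region rows[4,8) x cols[0,16) = 4x16
Op 5 cut(3, 11): punch at orig (7,11); cuts so far [(5, 11), (7, 1), (7, 11)]; region rows[4,8) x cols[0,16) = 4x16
Op 6 cut(1, 15): punch at orig (5,15); cuts so far [(5, 11), (5, 15), (7, 1), (7, 11)]; region rows[4,8) x cols[0,16) = 4x16
Unfold 1 (reflect across h@4): 8 holes -> [(0, 1), (0, 11), (2, 11), (2, 15), (5, 11), (5, 15), (7, 1), (7, 11)]
Unfold 2 (reflect across h@8): 16 holes -> [(0, 1), (0, 11), (2, 11), (2, 15), (5, 11), (5, 15), (7, 1), (7, 11), (8, 1), (8, 11), (10, 11), (10, 15), (13, 11), (13, 15), (15, 1), (15, 11)]

Answer: .O.........O....
................
...........O...O
................
................
...........O...O
................
.O.........O....
.O.........O....
................
...........O...O
................
................
...........O...O
................
.O.........O....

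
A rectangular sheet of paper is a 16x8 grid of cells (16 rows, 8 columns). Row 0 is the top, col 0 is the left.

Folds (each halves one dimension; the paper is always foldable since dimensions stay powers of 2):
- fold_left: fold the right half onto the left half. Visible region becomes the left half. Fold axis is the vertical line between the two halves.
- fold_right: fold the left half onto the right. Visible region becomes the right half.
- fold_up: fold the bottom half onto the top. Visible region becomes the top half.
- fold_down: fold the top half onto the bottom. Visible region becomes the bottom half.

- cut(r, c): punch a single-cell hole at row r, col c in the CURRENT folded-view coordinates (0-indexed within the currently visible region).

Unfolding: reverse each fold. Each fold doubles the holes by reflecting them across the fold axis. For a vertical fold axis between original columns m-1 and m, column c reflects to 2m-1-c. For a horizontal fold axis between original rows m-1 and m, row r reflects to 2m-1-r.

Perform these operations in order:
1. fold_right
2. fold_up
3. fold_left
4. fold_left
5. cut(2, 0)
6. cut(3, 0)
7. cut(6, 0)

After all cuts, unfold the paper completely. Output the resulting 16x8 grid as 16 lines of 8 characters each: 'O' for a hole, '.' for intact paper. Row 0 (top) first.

Answer: ........
........
OOOOOOOO
OOOOOOOO
........
........
OOOOOOOO
........
........
OOOOOOOO
........
........
OOOOOOOO
OOOOOOOO
........
........

Derivation:
Op 1 fold_right: fold axis v@4; visible region now rows[0,16) x cols[4,8) = 16x4
Op 2 fold_up: fold axis h@8; visible region now rows[0,8) x cols[4,8) = 8x4
Op 3 fold_left: fold axis v@6; visible region now rows[0,8) x cols[4,6) = 8x2
Op 4 fold_left: fold axis v@5; visible region now rows[0,8) x cols[4,5) = 8x1
Op 5 cut(2, 0): punch at orig (2,4); cuts so far [(2, 4)]; region rows[0,8) x cols[4,5) = 8x1
Op 6 cut(3, 0): punch at orig (3,4); cuts so far [(2, 4), (3, 4)]; region rows[0,8) x cols[4,5) = 8x1
Op 7 cut(6, 0): punch at orig (6,4); cuts so far [(2, 4), (3, 4), (6, 4)]; region rows[0,8) x cols[4,5) = 8x1
Unfold 1 (reflect across v@5): 6 holes -> [(2, 4), (2, 5), (3, 4), (3, 5), (6, 4), (6, 5)]
Unfold 2 (reflect across v@6): 12 holes -> [(2, 4), (2, 5), (2, 6), (2, 7), (3, 4), (3, 5), (3, 6), (3, 7), (6, 4), (6, 5), (6, 6), (6, 7)]
Unfold 3 (reflect across h@8): 24 holes -> [(2, 4), (2, 5), (2, 6), (2, 7), (3, 4), (3, 5), (3, 6), (3, 7), (6, 4), (6, 5), (6, 6), (6, 7), (9, 4), (9, 5), (9, 6), (9, 7), (12, 4), (12, 5), (12, 6), (12, 7), (13, 4), (13, 5), (13, 6), (13, 7)]
Unfold 4 (reflect across v@4): 48 holes -> [(2, 0), (2, 1), (2, 2), (2, 3), (2, 4), (2, 5), (2, 6), (2, 7), (3, 0), (3, 1), (3, 2), (3, 3), (3, 4), (3, 5), (3, 6), (3, 7), (6, 0), (6, 1), (6, 2), (6, 3), (6, 4), (6, 5), (6, 6), (6, 7), (9, 0), (9, 1), (9, 2), (9, 3), (9, 4), (9, 5), (9, 6), (9, 7), (12, 0), (12, 1), (12, 2), (12, 3), (12, 4), (12, 5), (12, 6), (12, 7), (13, 0), (13, 1), (13, 2), (13, 3), (13, 4), (13, 5), (13, 6), (13, 7)]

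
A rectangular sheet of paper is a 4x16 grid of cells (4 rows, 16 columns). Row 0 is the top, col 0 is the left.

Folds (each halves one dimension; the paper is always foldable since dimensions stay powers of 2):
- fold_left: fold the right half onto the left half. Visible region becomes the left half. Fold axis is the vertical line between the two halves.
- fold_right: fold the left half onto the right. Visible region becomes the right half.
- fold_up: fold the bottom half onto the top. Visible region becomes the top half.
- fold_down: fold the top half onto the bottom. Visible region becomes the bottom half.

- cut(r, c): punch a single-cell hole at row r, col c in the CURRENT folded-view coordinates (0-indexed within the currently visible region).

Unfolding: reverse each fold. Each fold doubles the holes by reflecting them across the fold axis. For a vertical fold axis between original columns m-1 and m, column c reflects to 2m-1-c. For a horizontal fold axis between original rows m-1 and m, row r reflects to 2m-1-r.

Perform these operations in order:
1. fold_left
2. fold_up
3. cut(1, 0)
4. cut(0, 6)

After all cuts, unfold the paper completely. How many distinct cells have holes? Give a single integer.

Op 1 fold_left: fold axis v@8; visible region now rows[0,4) x cols[0,8) = 4x8
Op 2 fold_up: fold axis h@2; visible region now rows[0,2) x cols[0,8) = 2x8
Op 3 cut(1, 0): punch at orig (1,0); cuts so far [(1, 0)]; region rows[0,2) x cols[0,8) = 2x8
Op 4 cut(0, 6): punch at orig (0,6); cuts so far [(0, 6), (1, 0)]; region rows[0,2) x cols[0,8) = 2x8
Unfold 1 (reflect across h@2): 4 holes -> [(0, 6), (1, 0), (2, 0), (3, 6)]
Unfold 2 (reflect across v@8): 8 holes -> [(0, 6), (0, 9), (1, 0), (1, 15), (2, 0), (2, 15), (3, 6), (3, 9)]

Answer: 8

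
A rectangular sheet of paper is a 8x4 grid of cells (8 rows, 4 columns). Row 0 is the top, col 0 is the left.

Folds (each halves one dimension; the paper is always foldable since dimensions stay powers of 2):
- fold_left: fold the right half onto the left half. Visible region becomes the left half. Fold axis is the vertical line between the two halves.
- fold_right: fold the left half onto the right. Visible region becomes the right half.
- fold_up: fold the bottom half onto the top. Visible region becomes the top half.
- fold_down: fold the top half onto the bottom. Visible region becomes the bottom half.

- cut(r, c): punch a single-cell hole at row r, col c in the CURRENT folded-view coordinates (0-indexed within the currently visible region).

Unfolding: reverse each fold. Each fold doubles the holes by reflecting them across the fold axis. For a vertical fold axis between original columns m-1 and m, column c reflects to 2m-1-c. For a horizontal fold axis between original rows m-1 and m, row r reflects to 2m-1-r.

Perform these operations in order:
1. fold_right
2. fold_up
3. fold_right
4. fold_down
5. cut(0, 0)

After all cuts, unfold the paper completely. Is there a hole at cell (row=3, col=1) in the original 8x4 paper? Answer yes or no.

Op 1 fold_right: fold axis v@2; visible region now rows[0,8) x cols[2,4) = 8x2
Op 2 fold_up: fold axis h@4; visible region now rows[0,4) x cols[2,4) = 4x2
Op 3 fold_right: fold axis v@3; visible region now rows[0,4) x cols[3,4) = 4x1
Op 4 fold_down: fold axis h@2; visible region now rows[2,4) x cols[3,4) = 2x1
Op 5 cut(0, 0): punch at orig (2,3); cuts so far [(2, 3)]; region rows[2,4) x cols[3,4) = 2x1
Unfold 1 (reflect across h@2): 2 holes -> [(1, 3), (2, 3)]
Unfold 2 (reflect across v@3): 4 holes -> [(1, 2), (1, 3), (2, 2), (2, 3)]
Unfold 3 (reflect across h@4): 8 holes -> [(1, 2), (1, 3), (2, 2), (2, 3), (5, 2), (5, 3), (6, 2), (6, 3)]
Unfold 4 (reflect across v@2): 16 holes -> [(1, 0), (1, 1), (1, 2), (1, 3), (2, 0), (2, 1), (2, 2), (2, 3), (5, 0), (5, 1), (5, 2), (5, 3), (6, 0), (6, 1), (6, 2), (6, 3)]
Holes: [(1, 0), (1, 1), (1, 2), (1, 3), (2, 0), (2, 1), (2, 2), (2, 3), (5, 0), (5, 1), (5, 2), (5, 3), (6, 0), (6, 1), (6, 2), (6, 3)]

Answer: no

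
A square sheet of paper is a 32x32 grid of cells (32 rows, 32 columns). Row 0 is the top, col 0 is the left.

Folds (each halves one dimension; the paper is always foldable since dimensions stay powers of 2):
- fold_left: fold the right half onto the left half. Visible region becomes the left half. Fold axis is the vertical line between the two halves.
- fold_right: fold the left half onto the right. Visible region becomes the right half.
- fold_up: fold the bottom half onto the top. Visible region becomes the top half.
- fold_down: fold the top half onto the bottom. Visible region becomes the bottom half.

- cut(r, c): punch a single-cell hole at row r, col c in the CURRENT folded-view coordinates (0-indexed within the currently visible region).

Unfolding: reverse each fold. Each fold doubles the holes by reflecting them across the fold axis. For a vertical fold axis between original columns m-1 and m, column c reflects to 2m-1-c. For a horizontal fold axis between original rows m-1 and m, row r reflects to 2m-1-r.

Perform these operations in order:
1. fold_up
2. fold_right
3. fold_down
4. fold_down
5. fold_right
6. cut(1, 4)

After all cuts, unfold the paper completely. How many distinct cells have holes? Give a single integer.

Answer: 32

Derivation:
Op 1 fold_up: fold axis h@16; visible region now rows[0,16) x cols[0,32) = 16x32
Op 2 fold_right: fold axis v@16; visible region now rows[0,16) x cols[16,32) = 16x16
Op 3 fold_down: fold axis h@8; visible region now rows[8,16) x cols[16,32) = 8x16
Op 4 fold_down: fold axis h@12; visible region now rows[12,16) x cols[16,32) = 4x16
Op 5 fold_right: fold axis v@24; visible region now rows[12,16) x cols[24,32) = 4x8
Op 6 cut(1, 4): punch at orig (13,28); cuts so far [(13, 28)]; region rows[12,16) x cols[24,32) = 4x8
Unfold 1 (reflect across v@24): 2 holes -> [(13, 19), (13, 28)]
Unfold 2 (reflect across h@12): 4 holes -> [(10, 19), (10, 28), (13, 19), (13, 28)]
Unfold 3 (reflect across h@8): 8 holes -> [(2, 19), (2, 28), (5, 19), (5, 28), (10, 19), (10, 28), (13, 19), (13, 28)]
Unfold 4 (reflect across v@16): 16 holes -> [(2, 3), (2, 12), (2, 19), (2, 28), (5, 3), (5, 12), (5, 19), (5, 28), (10, 3), (10, 12), (10, 19), (10, 28), (13, 3), (13, 12), (13, 19), (13, 28)]
Unfold 5 (reflect across h@16): 32 holes -> [(2, 3), (2, 12), (2, 19), (2, 28), (5, 3), (5, 12), (5, 19), (5, 28), (10, 3), (10, 12), (10, 19), (10, 28), (13, 3), (13, 12), (13, 19), (13, 28), (18, 3), (18, 12), (18, 19), (18, 28), (21, 3), (21, 12), (21, 19), (21, 28), (26, 3), (26, 12), (26, 19), (26, 28), (29, 3), (29, 12), (29, 19), (29, 28)]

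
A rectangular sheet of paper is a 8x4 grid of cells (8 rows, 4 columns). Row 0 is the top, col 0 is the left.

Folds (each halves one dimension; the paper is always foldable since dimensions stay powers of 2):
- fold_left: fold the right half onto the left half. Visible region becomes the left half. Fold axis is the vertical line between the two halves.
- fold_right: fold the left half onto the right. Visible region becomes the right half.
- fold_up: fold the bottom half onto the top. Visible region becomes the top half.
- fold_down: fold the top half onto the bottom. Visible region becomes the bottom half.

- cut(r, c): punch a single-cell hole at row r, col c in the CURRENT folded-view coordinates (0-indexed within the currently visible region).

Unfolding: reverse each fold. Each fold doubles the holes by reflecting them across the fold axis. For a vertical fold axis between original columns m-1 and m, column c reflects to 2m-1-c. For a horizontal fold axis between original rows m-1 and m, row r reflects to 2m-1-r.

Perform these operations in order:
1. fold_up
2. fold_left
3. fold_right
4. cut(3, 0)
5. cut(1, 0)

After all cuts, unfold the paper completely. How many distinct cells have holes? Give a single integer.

Op 1 fold_up: fold axis h@4; visible region now rows[0,4) x cols[0,4) = 4x4
Op 2 fold_left: fold axis v@2; visible region now rows[0,4) x cols[0,2) = 4x2
Op 3 fold_right: fold axis v@1; visible region now rows[0,4) x cols[1,2) = 4x1
Op 4 cut(3, 0): punch at orig (3,1); cuts so far [(3, 1)]; region rows[0,4) x cols[1,2) = 4x1
Op 5 cut(1, 0): punch at orig (1,1); cuts so far [(1, 1), (3, 1)]; region rows[0,4) x cols[1,2) = 4x1
Unfold 1 (reflect across v@1): 4 holes -> [(1, 0), (1, 1), (3, 0), (3, 1)]
Unfold 2 (reflect across v@2): 8 holes -> [(1, 0), (1, 1), (1, 2), (1, 3), (3, 0), (3, 1), (3, 2), (3, 3)]
Unfold 3 (reflect across h@4): 16 holes -> [(1, 0), (1, 1), (1, 2), (1, 3), (3, 0), (3, 1), (3, 2), (3, 3), (4, 0), (4, 1), (4, 2), (4, 3), (6, 0), (6, 1), (6, 2), (6, 3)]

Answer: 16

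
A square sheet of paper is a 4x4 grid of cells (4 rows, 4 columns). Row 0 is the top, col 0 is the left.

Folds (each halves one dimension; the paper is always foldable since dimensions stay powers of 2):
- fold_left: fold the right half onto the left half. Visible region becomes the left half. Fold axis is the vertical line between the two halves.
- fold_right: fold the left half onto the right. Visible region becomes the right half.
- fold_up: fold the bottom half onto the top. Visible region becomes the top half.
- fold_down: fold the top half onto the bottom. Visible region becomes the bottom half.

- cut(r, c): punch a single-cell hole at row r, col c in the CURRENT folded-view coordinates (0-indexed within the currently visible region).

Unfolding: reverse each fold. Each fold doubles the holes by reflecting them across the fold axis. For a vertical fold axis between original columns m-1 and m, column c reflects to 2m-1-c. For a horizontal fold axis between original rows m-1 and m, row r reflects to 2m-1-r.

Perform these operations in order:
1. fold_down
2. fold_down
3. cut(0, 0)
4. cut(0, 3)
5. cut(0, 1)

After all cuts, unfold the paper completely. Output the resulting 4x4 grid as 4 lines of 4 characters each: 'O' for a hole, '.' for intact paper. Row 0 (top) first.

Op 1 fold_down: fold axis h@2; visible region now rows[2,4) x cols[0,4) = 2x4
Op 2 fold_down: fold axis h@3; visible region now rows[3,4) x cols[0,4) = 1x4
Op 3 cut(0, 0): punch at orig (3,0); cuts so far [(3, 0)]; region rows[3,4) x cols[0,4) = 1x4
Op 4 cut(0, 3): punch at orig (3,3); cuts so far [(3, 0), (3, 3)]; region rows[3,4) x cols[0,4) = 1x4
Op 5 cut(0, 1): punch at orig (3,1); cuts so far [(3, 0), (3, 1), (3, 3)]; region rows[3,4) x cols[0,4) = 1x4
Unfold 1 (reflect across h@3): 6 holes -> [(2, 0), (2, 1), (2, 3), (3, 0), (3, 1), (3, 3)]
Unfold 2 (reflect across h@2): 12 holes -> [(0, 0), (0, 1), (0, 3), (1, 0), (1, 1), (1, 3), (2, 0), (2, 1), (2, 3), (3, 0), (3, 1), (3, 3)]

Answer: OO.O
OO.O
OO.O
OO.O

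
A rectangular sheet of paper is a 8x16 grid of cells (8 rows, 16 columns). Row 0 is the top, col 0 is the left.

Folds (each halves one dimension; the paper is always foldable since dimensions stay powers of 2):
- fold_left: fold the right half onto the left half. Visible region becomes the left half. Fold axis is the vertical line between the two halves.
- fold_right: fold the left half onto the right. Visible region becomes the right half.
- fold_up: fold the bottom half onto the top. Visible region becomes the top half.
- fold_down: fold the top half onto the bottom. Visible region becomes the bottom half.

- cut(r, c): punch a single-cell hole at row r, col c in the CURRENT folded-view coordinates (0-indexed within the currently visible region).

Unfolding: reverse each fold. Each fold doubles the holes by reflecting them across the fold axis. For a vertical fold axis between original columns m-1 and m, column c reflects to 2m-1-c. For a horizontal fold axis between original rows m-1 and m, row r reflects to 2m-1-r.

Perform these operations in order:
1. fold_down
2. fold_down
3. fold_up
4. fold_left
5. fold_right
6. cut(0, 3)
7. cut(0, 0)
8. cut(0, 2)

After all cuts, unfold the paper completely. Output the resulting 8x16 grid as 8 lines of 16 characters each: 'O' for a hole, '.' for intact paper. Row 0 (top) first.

Answer: OO.OO.OOOO.OO.OO
OO.OO.OOOO.OO.OO
OO.OO.OOOO.OO.OO
OO.OO.OOOO.OO.OO
OO.OO.OOOO.OO.OO
OO.OO.OOOO.OO.OO
OO.OO.OOOO.OO.OO
OO.OO.OOOO.OO.OO

Derivation:
Op 1 fold_down: fold axis h@4; visible region now rows[4,8) x cols[0,16) = 4x16
Op 2 fold_down: fold axis h@6; visible region now rows[6,8) x cols[0,16) = 2x16
Op 3 fold_up: fold axis h@7; visible region now rows[6,7) x cols[0,16) = 1x16
Op 4 fold_left: fold axis v@8; visible region now rows[6,7) x cols[0,8) = 1x8
Op 5 fold_right: fold axis v@4; visible region now rows[6,7) x cols[4,8) = 1x4
Op 6 cut(0, 3): punch at orig (6,7); cuts so far [(6, 7)]; region rows[6,7) x cols[4,8) = 1x4
Op 7 cut(0, 0): punch at orig (6,4); cuts so far [(6, 4), (6, 7)]; region rows[6,7) x cols[4,8) = 1x4
Op 8 cut(0, 2): punch at orig (6,6); cuts so far [(6, 4), (6, 6), (6, 7)]; region rows[6,7) x cols[4,8) = 1x4
Unfold 1 (reflect across v@4): 6 holes -> [(6, 0), (6, 1), (6, 3), (6, 4), (6, 6), (6, 7)]
Unfold 2 (reflect across v@8): 12 holes -> [(6, 0), (6, 1), (6, 3), (6, 4), (6, 6), (6, 7), (6, 8), (6, 9), (6, 11), (6, 12), (6, 14), (6, 15)]
Unfold 3 (reflect across h@7): 24 holes -> [(6, 0), (6, 1), (6, 3), (6, 4), (6, 6), (6, 7), (6, 8), (6, 9), (6, 11), (6, 12), (6, 14), (6, 15), (7, 0), (7, 1), (7, 3), (7, 4), (7, 6), (7, 7), (7, 8), (7, 9), (7, 11), (7, 12), (7, 14), (7, 15)]
Unfold 4 (reflect across h@6): 48 holes -> [(4, 0), (4, 1), (4, 3), (4, 4), (4, 6), (4, 7), (4, 8), (4, 9), (4, 11), (4, 12), (4, 14), (4, 15), (5, 0), (5, 1), (5, 3), (5, 4), (5, 6), (5, 7), (5, 8), (5, 9), (5, 11), (5, 12), (5, 14), (5, 15), (6, 0), (6, 1), (6, 3), (6, 4), (6, 6), (6, 7), (6, 8), (6, 9), (6, 11), (6, 12), (6, 14), (6, 15), (7, 0), (7, 1), (7, 3), (7, 4), (7, 6), (7, 7), (7, 8), (7, 9), (7, 11), (7, 12), (7, 14), (7, 15)]
Unfold 5 (reflect across h@4): 96 holes -> [(0, 0), (0, 1), (0, 3), (0, 4), (0, 6), (0, 7), (0, 8), (0, 9), (0, 11), (0, 12), (0, 14), (0, 15), (1, 0), (1, 1), (1, 3), (1, 4), (1, 6), (1, 7), (1, 8), (1, 9), (1, 11), (1, 12), (1, 14), (1, 15), (2, 0), (2, 1), (2, 3), (2, 4), (2, 6), (2, 7), (2, 8), (2, 9), (2, 11), (2, 12), (2, 14), (2, 15), (3, 0), (3, 1), (3, 3), (3, 4), (3, 6), (3, 7), (3, 8), (3, 9), (3, 11), (3, 12), (3, 14), (3, 15), (4, 0), (4, 1), (4, 3), (4, 4), (4, 6), (4, 7), (4, 8), (4, 9), (4, 11), (4, 12), (4, 14), (4, 15), (5, 0), (5, 1), (5, 3), (5, 4), (5, 6), (5, 7), (5, 8), (5, 9), (5, 11), (5, 12), (5, 14), (5, 15), (6, 0), (6, 1), (6, 3), (6, 4), (6, 6), (6, 7), (6, 8), (6, 9), (6, 11), (6, 12), (6, 14), (6, 15), (7, 0), (7, 1), (7, 3), (7, 4), (7, 6), (7, 7), (7, 8), (7, 9), (7, 11), (7, 12), (7, 14), (7, 15)]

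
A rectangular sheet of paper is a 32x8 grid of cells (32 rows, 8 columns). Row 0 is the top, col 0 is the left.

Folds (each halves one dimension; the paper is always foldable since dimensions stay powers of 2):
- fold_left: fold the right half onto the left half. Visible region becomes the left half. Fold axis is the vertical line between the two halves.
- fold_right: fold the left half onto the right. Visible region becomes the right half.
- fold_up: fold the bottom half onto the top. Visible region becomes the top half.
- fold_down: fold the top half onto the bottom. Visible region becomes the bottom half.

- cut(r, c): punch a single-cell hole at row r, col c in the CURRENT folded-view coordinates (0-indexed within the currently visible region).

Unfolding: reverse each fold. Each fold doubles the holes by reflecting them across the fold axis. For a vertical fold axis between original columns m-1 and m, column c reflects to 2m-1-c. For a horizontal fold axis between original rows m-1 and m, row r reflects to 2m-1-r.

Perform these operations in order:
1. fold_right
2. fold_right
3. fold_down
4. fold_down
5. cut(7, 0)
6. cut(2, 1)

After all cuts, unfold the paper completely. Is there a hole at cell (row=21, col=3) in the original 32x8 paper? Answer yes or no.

Answer: yes

Derivation:
Op 1 fold_right: fold axis v@4; visible region now rows[0,32) x cols[4,8) = 32x4
Op 2 fold_right: fold axis v@6; visible region now rows[0,32) x cols[6,8) = 32x2
Op 3 fold_down: fold axis h@16; visible region now rows[16,32) x cols[6,8) = 16x2
Op 4 fold_down: fold axis h@24; visible region now rows[24,32) x cols[6,8) = 8x2
Op 5 cut(7, 0): punch at orig (31,6); cuts so far [(31, 6)]; region rows[24,32) x cols[6,8) = 8x2
Op 6 cut(2, 1): punch at orig (26,7); cuts so far [(26, 7), (31, 6)]; region rows[24,32) x cols[6,8) = 8x2
Unfold 1 (reflect across h@24): 4 holes -> [(16, 6), (21, 7), (26, 7), (31, 6)]
Unfold 2 (reflect across h@16): 8 holes -> [(0, 6), (5, 7), (10, 7), (15, 6), (16, 6), (21, 7), (26, 7), (31, 6)]
Unfold 3 (reflect across v@6): 16 holes -> [(0, 5), (0, 6), (5, 4), (5, 7), (10, 4), (10, 7), (15, 5), (15, 6), (16, 5), (16, 6), (21, 4), (21, 7), (26, 4), (26, 7), (31, 5), (31, 6)]
Unfold 4 (reflect across v@4): 32 holes -> [(0, 1), (0, 2), (0, 5), (0, 6), (5, 0), (5, 3), (5, 4), (5, 7), (10, 0), (10, 3), (10, 4), (10, 7), (15, 1), (15, 2), (15, 5), (15, 6), (16, 1), (16, 2), (16, 5), (16, 6), (21, 0), (21, 3), (21, 4), (21, 7), (26, 0), (26, 3), (26, 4), (26, 7), (31, 1), (31, 2), (31, 5), (31, 6)]
Holes: [(0, 1), (0, 2), (0, 5), (0, 6), (5, 0), (5, 3), (5, 4), (5, 7), (10, 0), (10, 3), (10, 4), (10, 7), (15, 1), (15, 2), (15, 5), (15, 6), (16, 1), (16, 2), (16, 5), (16, 6), (21, 0), (21, 3), (21, 4), (21, 7), (26, 0), (26, 3), (26, 4), (26, 7), (31, 1), (31, 2), (31, 5), (31, 6)]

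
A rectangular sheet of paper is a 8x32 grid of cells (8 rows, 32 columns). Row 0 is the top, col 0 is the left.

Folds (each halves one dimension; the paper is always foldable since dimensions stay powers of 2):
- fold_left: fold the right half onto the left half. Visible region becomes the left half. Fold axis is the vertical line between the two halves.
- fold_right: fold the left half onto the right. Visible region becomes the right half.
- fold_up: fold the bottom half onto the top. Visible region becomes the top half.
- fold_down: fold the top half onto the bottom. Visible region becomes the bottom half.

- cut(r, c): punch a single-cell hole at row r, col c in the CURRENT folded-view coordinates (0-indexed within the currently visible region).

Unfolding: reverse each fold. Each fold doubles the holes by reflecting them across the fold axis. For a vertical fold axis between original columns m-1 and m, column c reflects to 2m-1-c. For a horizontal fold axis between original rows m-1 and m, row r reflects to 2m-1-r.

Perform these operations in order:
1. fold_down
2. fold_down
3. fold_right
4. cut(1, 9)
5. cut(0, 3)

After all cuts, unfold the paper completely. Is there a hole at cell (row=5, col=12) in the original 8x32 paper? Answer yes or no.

Op 1 fold_down: fold axis h@4; visible region now rows[4,8) x cols[0,32) = 4x32
Op 2 fold_down: fold axis h@6; visible region now rows[6,8) x cols[0,32) = 2x32
Op 3 fold_right: fold axis v@16; visible region now rows[6,8) x cols[16,32) = 2x16
Op 4 cut(1, 9): punch at orig (7,25); cuts so far [(7, 25)]; region rows[6,8) x cols[16,32) = 2x16
Op 5 cut(0, 3): punch at orig (6,19); cuts so far [(6, 19), (7, 25)]; region rows[6,8) x cols[16,32) = 2x16
Unfold 1 (reflect across v@16): 4 holes -> [(6, 12), (6, 19), (7, 6), (7, 25)]
Unfold 2 (reflect across h@6): 8 holes -> [(4, 6), (4, 25), (5, 12), (5, 19), (6, 12), (6, 19), (7, 6), (7, 25)]
Unfold 3 (reflect across h@4): 16 holes -> [(0, 6), (0, 25), (1, 12), (1, 19), (2, 12), (2, 19), (3, 6), (3, 25), (4, 6), (4, 25), (5, 12), (5, 19), (6, 12), (6, 19), (7, 6), (7, 25)]
Holes: [(0, 6), (0, 25), (1, 12), (1, 19), (2, 12), (2, 19), (3, 6), (3, 25), (4, 6), (4, 25), (5, 12), (5, 19), (6, 12), (6, 19), (7, 6), (7, 25)]

Answer: yes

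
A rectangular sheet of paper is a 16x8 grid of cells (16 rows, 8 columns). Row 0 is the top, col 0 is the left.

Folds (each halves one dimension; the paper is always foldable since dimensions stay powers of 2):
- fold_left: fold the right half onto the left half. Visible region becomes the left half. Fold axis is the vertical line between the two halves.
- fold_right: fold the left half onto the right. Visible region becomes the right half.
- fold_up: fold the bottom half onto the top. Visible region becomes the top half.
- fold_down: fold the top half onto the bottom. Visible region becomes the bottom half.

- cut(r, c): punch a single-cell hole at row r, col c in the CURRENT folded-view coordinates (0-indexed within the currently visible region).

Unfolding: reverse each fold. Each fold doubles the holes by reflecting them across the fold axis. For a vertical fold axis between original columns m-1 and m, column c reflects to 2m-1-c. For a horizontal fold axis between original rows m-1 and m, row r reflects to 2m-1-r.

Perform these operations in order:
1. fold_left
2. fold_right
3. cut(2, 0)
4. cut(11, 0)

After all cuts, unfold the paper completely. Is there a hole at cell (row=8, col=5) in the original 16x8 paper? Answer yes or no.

Answer: no

Derivation:
Op 1 fold_left: fold axis v@4; visible region now rows[0,16) x cols[0,4) = 16x4
Op 2 fold_right: fold axis v@2; visible region now rows[0,16) x cols[2,4) = 16x2
Op 3 cut(2, 0): punch at orig (2,2); cuts so far [(2, 2)]; region rows[0,16) x cols[2,4) = 16x2
Op 4 cut(11, 0): punch at orig (11,2); cuts so far [(2, 2), (11, 2)]; region rows[0,16) x cols[2,4) = 16x2
Unfold 1 (reflect across v@2): 4 holes -> [(2, 1), (2, 2), (11, 1), (11, 2)]
Unfold 2 (reflect across v@4): 8 holes -> [(2, 1), (2, 2), (2, 5), (2, 6), (11, 1), (11, 2), (11, 5), (11, 6)]
Holes: [(2, 1), (2, 2), (2, 5), (2, 6), (11, 1), (11, 2), (11, 5), (11, 6)]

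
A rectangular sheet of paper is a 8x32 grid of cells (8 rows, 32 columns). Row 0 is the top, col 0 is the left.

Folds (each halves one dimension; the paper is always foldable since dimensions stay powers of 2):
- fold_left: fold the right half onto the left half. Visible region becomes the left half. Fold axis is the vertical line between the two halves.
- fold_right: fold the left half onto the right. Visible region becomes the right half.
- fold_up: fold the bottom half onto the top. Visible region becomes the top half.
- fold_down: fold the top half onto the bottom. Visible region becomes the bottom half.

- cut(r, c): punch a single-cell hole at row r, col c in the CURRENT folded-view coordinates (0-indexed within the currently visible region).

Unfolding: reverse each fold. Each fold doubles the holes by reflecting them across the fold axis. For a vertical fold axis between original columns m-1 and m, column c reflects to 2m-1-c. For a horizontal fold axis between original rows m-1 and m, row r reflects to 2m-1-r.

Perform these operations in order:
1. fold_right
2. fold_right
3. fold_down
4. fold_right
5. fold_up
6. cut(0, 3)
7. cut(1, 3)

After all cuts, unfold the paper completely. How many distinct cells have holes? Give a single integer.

Answer: 64

Derivation:
Op 1 fold_right: fold axis v@16; visible region now rows[0,8) x cols[16,32) = 8x16
Op 2 fold_right: fold axis v@24; visible region now rows[0,8) x cols[24,32) = 8x8
Op 3 fold_down: fold axis h@4; visible region now rows[4,8) x cols[24,32) = 4x8
Op 4 fold_right: fold axis v@28; visible region now rows[4,8) x cols[28,32) = 4x4
Op 5 fold_up: fold axis h@6; visible region now rows[4,6) x cols[28,32) = 2x4
Op 6 cut(0, 3): punch at orig (4,31); cuts so far [(4, 31)]; region rows[4,6) x cols[28,32) = 2x4
Op 7 cut(1, 3): punch at orig (5,31); cuts so far [(4, 31), (5, 31)]; region rows[4,6) x cols[28,32) = 2x4
Unfold 1 (reflect across h@6): 4 holes -> [(4, 31), (5, 31), (6, 31), (7, 31)]
Unfold 2 (reflect across v@28): 8 holes -> [(4, 24), (4, 31), (5, 24), (5, 31), (6, 24), (6, 31), (7, 24), (7, 31)]
Unfold 3 (reflect across h@4): 16 holes -> [(0, 24), (0, 31), (1, 24), (1, 31), (2, 24), (2, 31), (3, 24), (3, 31), (4, 24), (4, 31), (5, 24), (5, 31), (6, 24), (6, 31), (7, 24), (7, 31)]
Unfold 4 (reflect across v@24): 32 holes -> [(0, 16), (0, 23), (0, 24), (0, 31), (1, 16), (1, 23), (1, 24), (1, 31), (2, 16), (2, 23), (2, 24), (2, 31), (3, 16), (3, 23), (3, 24), (3, 31), (4, 16), (4, 23), (4, 24), (4, 31), (5, 16), (5, 23), (5, 24), (5, 31), (6, 16), (6, 23), (6, 24), (6, 31), (7, 16), (7, 23), (7, 24), (7, 31)]
Unfold 5 (reflect across v@16): 64 holes -> [(0, 0), (0, 7), (0, 8), (0, 15), (0, 16), (0, 23), (0, 24), (0, 31), (1, 0), (1, 7), (1, 8), (1, 15), (1, 16), (1, 23), (1, 24), (1, 31), (2, 0), (2, 7), (2, 8), (2, 15), (2, 16), (2, 23), (2, 24), (2, 31), (3, 0), (3, 7), (3, 8), (3, 15), (3, 16), (3, 23), (3, 24), (3, 31), (4, 0), (4, 7), (4, 8), (4, 15), (4, 16), (4, 23), (4, 24), (4, 31), (5, 0), (5, 7), (5, 8), (5, 15), (5, 16), (5, 23), (5, 24), (5, 31), (6, 0), (6, 7), (6, 8), (6, 15), (6, 16), (6, 23), (6, 24), (6, 31), (7, 0), (7, 7), (7, 8), (7, 15), (7, 16), (7, 23), (7, 24), (7, 31)]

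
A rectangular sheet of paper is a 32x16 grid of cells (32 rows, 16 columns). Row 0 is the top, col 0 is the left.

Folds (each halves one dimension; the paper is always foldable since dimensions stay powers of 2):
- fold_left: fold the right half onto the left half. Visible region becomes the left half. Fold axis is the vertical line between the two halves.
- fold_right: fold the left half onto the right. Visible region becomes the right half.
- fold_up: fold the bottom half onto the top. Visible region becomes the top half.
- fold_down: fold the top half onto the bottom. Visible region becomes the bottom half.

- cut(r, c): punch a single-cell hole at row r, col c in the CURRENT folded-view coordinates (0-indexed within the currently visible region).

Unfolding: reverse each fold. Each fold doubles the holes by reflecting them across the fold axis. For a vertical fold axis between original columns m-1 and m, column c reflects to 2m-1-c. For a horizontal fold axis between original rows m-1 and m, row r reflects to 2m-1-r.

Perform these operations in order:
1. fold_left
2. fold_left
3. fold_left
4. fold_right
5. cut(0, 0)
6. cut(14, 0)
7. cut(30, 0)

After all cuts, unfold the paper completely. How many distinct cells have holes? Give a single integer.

Answer: 48

Derivation:
Op 1 fold_left: fold axis v@8; visible region now rows[0,32) x cols[0,8) = 32x8
Op 2 fold_left: fold axis v@4; visible region now rows[0,32) x cols[0,4) = 32x4
Op 3 fold_left: fold axis v@2; visible region now rows[0,32) x cols[0,2) = 32x2
Op 4 fold_right: fold axis v@1; visible region now rows[0,32) x cols[1,2) = 32x1
Op 5 cut(0, 0): punch at orig (0,1); cuts so far [(0, 1)]; region rows[0,32) x cols[1,2) = 32x1
Op 6 cut(14, 0): punch at orig (14,1); cuts so far [(0, 1), (14, 1)]; region rows[0,32) x cols[1,2) = 32x1
Op 7 cut(30, 0): punch at orig (30,1); cuts so far [(0, 1), (14, 1), (30, 1)]; region rows[0,32) x cols[1,2) = 32x1
Unfold 1 (reflect across v@1): 6 holes -> [(0, 0), (0, 1), (14, 0), (14, 1), (30, 0), (30, 1)]
Unfold 2 (reflect across v@2): 12 holes -> [(0, 0), (0, 1), (0, 2), (0, 3), (14, 0), (14, 1), (14, 2), (14, 3), (30, 0), (30, 1), (30, 2), (30, 3)]
Unfold 3 (reflect across v@4): 24 holes -> [(0, 0), (0, 1), (0, 2), (0, 3), (0, 4), (0, 5), (0, 6), (0, 7), (14, 0), (14, 1), (14, 2), (14, 3), (14, 4), (14, 5), (14, 6), (14, 7), (30, 0), (30, 1), (30, 2), (30, 3), (30, 4), (30, 5), (30, 6), (30, 7)]
Unfold 4 (reflect across v@8): 48 holes -> [(0, 0), (0, 1), (0, 2), (0, 3), (0, 4), (0, 5), (0, 6), (0, 7), (0, 8), (0, 9), (0, 10), (0, 11), (0, 12), (0, 13), (0, 14), (0, 15), (14, 0), (14, 1), (14, 2), (14, 3), (14, 4), (14, 5), (14, 6), (14, 7), (14, 8), (14, 9), (14, 10), (14, 11), (14, 12), (14, 13), (14, 14), (14, 15), (30, 0), (30, 1), (30, 2), (30, 3), (30, 4), (30, 5), (30, 6), (30, 7), (30, 8), (30, 9), (30, 10), (30, 11), (30, 12), (30, 13), (30, 14), (30, 15)]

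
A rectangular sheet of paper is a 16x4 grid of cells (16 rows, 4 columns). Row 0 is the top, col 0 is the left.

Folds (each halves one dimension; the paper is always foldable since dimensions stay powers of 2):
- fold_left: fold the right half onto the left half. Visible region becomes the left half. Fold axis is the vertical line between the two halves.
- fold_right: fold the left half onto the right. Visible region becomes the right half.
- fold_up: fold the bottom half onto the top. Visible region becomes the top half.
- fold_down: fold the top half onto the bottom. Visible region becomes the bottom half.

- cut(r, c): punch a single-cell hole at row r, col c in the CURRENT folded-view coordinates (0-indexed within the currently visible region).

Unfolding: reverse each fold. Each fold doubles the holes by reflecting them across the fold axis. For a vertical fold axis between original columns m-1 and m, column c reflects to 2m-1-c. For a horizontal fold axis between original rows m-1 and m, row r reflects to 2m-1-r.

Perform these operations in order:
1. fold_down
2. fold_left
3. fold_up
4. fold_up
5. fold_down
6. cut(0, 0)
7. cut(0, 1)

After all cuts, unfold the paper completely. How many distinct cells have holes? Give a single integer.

Op 1 fold_down: fold axis h@8; visible region now rows[8,16) x cols[0,4) = 8x4
Op 2 fold_left: fold axis v@2; visible region now rows[8,16) x cols[0,2) = 8x2
Op 3 fold_up: fold axis h@12; visible region now rows[8,12) x cols[0,2) = 4x2
Op 4 fold_up: fold axis h@10; visible region now rows[8,10) x cols[0,2) = 2x2
Op 5 fold_down: fold axis h@9; visible region now rows[9,10) x cols[0,2) = 1x2
Op 6 cut(0, 0): punch at orig (9,0); cuts so far [(9, 0)]; region rows[9,10) x cols[0,2) = 1x2
Op 7 cut(0, 1): punch at orig (9,1); cuts so far [(9, 0), (9, 1)]; region rows[9,10) x cols[0,2) = 1x2
Unfold 1 (reflect across h@9): 4 holes -> [(8, 0), (8, 1), (9, 0), (9, 1)]
Unfold 2 (reflect across h@10): 8 holes -> [(8, 0), (8, 1), (9, 0), (9, 1), (10, 0), (10, 1), (11, 0), (11, 1)]
Unfold 3 (reflect across h@12): 16 holes -> [(8, 0), (8, 1), (9, 0), (9, 1), (10, 0), (10, 1), (11, 0), (11, 1), (12, 0), (12, 1), (13, 0), (13, 1), (14, 0), (14, 1), (15, 0), (15, 1)]
Unfold 4 (reflect across v@2): 32 holes -> [(8, 0), (8, 1), (8, 2), (8, 3), (9, 0), (9, 1), (9, 2), (9, 3), (10, 0), (10, 1), (10, 2), (10, 3), (11, 0), (11, 1), (11, 2), (11, 3), (12, 0), (12, 1), (12, 2), (12, 3), (13, 0), (13, 1), (13, 2), (13, 3), (14, 0), (14, 1), (14, 2), (14, 3), (15, 0), (15, 1), (15, 2), (15, 3)]
Unfold 5 (reflect across h@8): 64 holes -> [(0, 0), (0, 1), (0, 2), (0, 3), (1, 0), (1, 1), (1, 2), (1, 3), (2, 0), (2, 1), (2, 2), (2, 3), (3, 0), (3, 1), (3, 2), (3, 3), (4, 0), (4, 1), (4, 2), (4, 3), (5, 0), (5, 1), (5, 2), (5, 3), (6, 0), (6, 1), (6, 2), (6, 3), (7, 0), (7, 1), (7, 2), (7, 3), (8, 0), (8, 1), (8, 2), (8, 3), (9, 0), (9, 1), (9, 2), (9, 3), (10, 0), (10, 1), (10, 2), (10, 3), (11, 0), (11, 1), (11, 2), (11, 3), (12, 0), (12, 1), (12, 2), (12, 3), (13, 0), (13, 1), (13, 2), (13, 3), (14, 0), (14, 1), (14, 2), (14, 3), (15, 0), (15, 1), (15, 2), (15, 3)]

Answer: 64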